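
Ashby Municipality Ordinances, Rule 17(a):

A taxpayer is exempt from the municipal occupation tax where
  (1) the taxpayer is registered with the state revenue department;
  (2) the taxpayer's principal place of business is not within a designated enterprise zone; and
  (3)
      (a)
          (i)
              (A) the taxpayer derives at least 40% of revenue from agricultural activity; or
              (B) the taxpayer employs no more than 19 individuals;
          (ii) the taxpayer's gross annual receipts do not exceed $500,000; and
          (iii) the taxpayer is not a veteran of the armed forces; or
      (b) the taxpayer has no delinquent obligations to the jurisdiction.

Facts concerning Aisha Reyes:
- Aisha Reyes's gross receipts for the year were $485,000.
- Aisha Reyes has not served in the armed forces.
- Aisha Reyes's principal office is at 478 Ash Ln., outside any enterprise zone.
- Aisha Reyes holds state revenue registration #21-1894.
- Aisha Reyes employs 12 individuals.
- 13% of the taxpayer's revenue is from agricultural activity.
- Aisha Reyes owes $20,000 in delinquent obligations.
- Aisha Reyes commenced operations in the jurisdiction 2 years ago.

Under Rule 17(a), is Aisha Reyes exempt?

Yes — exempt.

(1) state-registered — met.
(2) not (in enterprise zone) — met.
(A) ≥40% agricultural — not satisfied.
(B) ≤ 19 employees — met.
So (i) is satisfied (F OR T).
(ii) receipts ≤ $500,000 — holds.
(iii) not (veteran) — satisfied.
(a) = T AND T AND T = true.
(b) no delinquency — not met.
(3) = T OR F = true.
So Overall is satisfied (T AND T AND T).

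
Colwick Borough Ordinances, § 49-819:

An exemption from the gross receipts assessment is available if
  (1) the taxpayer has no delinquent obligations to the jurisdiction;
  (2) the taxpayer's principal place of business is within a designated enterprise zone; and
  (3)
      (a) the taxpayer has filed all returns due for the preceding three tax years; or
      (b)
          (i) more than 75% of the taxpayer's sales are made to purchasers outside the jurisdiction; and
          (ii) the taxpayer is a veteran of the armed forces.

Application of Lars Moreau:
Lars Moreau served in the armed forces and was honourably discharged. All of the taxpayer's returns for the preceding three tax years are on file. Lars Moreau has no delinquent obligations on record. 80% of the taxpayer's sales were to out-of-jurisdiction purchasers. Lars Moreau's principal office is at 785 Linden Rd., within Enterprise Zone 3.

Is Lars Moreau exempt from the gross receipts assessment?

(1) no delinquency — met.
(2) in enterprise zone — met.
(a) returns current — holds.
(i) >75% out-of-jur. sales — holds.
(ii) veteran — met.
(b): T AND T → true.
(3): T OR T → true.
Overall: T AND T AND T → true.

Yes — exempt.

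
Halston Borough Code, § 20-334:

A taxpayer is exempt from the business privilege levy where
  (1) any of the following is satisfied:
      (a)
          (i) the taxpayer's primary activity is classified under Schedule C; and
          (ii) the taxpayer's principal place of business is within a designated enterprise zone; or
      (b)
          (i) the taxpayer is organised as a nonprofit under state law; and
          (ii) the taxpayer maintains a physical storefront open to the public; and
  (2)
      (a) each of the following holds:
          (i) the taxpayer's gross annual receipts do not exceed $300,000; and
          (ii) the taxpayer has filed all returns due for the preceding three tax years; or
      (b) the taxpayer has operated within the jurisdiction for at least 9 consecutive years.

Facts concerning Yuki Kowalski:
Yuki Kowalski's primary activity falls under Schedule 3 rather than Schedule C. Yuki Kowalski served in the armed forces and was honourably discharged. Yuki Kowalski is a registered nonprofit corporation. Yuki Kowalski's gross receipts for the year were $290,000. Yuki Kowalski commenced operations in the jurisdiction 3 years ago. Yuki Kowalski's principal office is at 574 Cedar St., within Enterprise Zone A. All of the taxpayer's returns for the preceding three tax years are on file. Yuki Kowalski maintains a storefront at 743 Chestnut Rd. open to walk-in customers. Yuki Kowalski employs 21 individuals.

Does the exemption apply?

Yes — exempt.

(i) Schedule C activity — not satisfied.
(ii) in enterprise zone — satisfied.
So (a) is not satisfied (F AND T).
(i) nonprofit — holds.
(ii) has storefront — met.
So (b) is satisfied (T AND T).
(1) = F OR T = true.
(i) receipts ≤ $300,000 — satisfied.
(ii) returns current — met.
So (a) is satisfied (T AND T).
(b) ≥ 9 yrs in jurisdiction — not satisfied.
(2): T OR F → true.
So Overall is satisfied (T AND T).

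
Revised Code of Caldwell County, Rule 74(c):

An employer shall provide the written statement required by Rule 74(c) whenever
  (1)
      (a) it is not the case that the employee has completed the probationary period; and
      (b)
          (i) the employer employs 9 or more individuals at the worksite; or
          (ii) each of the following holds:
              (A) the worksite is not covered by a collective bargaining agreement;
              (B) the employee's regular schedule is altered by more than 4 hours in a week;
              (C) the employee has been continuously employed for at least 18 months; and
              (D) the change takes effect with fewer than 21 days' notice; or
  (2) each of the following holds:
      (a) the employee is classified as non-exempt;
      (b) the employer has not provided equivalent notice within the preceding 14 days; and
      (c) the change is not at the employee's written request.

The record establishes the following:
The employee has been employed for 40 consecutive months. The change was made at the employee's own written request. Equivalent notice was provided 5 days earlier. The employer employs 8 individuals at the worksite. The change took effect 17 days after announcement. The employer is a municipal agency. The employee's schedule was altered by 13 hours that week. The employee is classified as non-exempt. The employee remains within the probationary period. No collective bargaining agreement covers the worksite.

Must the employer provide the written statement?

Yes — required.

(a) not (past probation) — satisfied.
(i) ≥ 9 at site — not satisfied.
(A) no CBA — holds.
(B) schedule shift > 4h — met.
(C) tenure ≥ 18 mo. — satisfied.
(D) < 21 days' notice — satisfied.
(ii): T AND T AND T AND T → true.
So (b) is satisfied (F OR T).
(1) = T AND T = true.
(a) non-exempt — met.
(b) no recent notice — fails.
(c) not employee-requested — fails.
(2) = T AND F AND F = false.
Overall = T OR F = true.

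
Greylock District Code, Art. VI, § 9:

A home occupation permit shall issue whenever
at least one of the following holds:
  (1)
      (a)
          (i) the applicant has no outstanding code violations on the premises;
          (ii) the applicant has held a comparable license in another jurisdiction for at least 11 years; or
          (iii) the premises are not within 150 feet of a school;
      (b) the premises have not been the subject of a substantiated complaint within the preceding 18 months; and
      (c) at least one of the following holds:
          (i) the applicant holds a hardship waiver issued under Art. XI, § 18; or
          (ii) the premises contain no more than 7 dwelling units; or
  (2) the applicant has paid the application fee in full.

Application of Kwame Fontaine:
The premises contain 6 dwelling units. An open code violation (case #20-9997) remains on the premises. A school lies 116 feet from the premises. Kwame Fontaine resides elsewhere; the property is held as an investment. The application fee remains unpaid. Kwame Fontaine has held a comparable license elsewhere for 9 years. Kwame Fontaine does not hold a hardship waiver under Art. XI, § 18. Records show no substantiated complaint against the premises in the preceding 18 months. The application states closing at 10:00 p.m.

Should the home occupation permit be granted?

(i) no code violations — not satisfied.
(ii) prior license ≥ 11 yr — not satisfied.
(iii) ≥150 ft from school — not satisfied.
So (a) is not satisfied (F OR F OR F).
(b) no complaint in 18 mo. — satisfied.
(i) hardship waiver — not met.
(ii) ≤ 7 units — satisfied.
So (c) is satisfied (F OR T).
So (1) is not satisfied (F AND T AND T).
(2) fee paid — not met.
Overall = F OR F = false.

No — denied.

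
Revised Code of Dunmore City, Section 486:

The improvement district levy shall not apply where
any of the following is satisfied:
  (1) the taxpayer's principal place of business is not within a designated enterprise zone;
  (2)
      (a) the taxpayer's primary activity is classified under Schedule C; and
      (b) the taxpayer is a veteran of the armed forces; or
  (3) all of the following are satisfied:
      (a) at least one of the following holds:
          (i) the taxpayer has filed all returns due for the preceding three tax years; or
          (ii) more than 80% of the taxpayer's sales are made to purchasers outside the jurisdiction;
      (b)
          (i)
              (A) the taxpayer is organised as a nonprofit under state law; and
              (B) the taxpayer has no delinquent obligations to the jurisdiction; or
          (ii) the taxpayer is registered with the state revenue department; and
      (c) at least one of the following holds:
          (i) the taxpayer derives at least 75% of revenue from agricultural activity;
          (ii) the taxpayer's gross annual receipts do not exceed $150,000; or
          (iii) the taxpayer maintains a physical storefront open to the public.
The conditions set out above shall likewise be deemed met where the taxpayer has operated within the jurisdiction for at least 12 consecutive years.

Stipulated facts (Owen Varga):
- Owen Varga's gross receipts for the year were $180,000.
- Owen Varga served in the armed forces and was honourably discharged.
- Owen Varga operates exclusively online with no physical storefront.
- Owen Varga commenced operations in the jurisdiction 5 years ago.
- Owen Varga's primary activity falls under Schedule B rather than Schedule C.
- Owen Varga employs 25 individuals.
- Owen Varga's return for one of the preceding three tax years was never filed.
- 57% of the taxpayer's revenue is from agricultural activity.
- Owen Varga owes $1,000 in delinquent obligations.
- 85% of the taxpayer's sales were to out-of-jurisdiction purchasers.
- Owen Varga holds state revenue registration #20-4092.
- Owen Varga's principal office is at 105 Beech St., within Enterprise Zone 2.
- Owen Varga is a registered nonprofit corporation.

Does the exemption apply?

No — not exempt.

(1) not (in enterprise zone) — not met.
(a) Schedule C activity — not met.
(b) veteran — met.
(2) = F AND T = false.
(i) returns current — not met.
(ii) >80% out-of-jur. sales — met.
So (a) is satisfied (F OR T).
(A) nonprofit — met.
(B) no delinquency — not satisfied.
So (i) is not satisfied (T AND F).
(ii) state-registered — satisfied.
(b) = F OR T = true.
(i) ≥75% agricultural — not satisfied.
(ii) receipts ≤ $150,000 — not met.
(iii) has storefront — not satisfied.
(c) = F OR F OR F = false.
So (3) is not satisfied (T AND T AND F).
Overall = F OR F OR F = false.
Exception (≥ 12 yrs in jurisdiction) — not satisfied.
Result: main false OR exception false → false.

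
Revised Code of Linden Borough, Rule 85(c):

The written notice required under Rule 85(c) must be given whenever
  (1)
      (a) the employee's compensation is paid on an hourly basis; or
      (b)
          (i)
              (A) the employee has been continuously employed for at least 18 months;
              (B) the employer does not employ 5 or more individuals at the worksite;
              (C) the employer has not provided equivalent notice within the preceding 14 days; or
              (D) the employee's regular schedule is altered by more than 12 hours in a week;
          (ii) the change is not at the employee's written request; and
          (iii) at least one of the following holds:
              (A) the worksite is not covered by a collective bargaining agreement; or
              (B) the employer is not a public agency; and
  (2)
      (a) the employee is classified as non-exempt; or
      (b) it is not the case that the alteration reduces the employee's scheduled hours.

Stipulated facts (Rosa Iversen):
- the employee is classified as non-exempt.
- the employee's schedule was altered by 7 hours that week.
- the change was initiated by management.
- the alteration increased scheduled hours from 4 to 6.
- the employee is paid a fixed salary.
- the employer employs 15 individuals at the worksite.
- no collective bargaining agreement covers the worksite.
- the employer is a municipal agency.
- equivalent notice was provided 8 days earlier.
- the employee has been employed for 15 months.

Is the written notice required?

(a) hourly-paid — not met.
(A) tenure ≥ 18 mo. — fails.
(B) not (≥ 5 at site) — fails.
(C) no recent notice — not met.
(D) schedule shift > 12h — fails.
So (i) is not satisfied (F OR F OR F OR F).
(ii) not employee-requested — satisfied.
(A) no CBA — holds.
(B) not (public agency) — not satisfied.
So (iii) is satisfied (T OR F).
So (b) is not satisfied (F AND T AND T).
(1) = F OR F = false.
(a) non-exempt — satisfied.
(b) not (hours reduced) — holds.
(2) = T OR T = true.
Overall = F AND T = false.

No — not required.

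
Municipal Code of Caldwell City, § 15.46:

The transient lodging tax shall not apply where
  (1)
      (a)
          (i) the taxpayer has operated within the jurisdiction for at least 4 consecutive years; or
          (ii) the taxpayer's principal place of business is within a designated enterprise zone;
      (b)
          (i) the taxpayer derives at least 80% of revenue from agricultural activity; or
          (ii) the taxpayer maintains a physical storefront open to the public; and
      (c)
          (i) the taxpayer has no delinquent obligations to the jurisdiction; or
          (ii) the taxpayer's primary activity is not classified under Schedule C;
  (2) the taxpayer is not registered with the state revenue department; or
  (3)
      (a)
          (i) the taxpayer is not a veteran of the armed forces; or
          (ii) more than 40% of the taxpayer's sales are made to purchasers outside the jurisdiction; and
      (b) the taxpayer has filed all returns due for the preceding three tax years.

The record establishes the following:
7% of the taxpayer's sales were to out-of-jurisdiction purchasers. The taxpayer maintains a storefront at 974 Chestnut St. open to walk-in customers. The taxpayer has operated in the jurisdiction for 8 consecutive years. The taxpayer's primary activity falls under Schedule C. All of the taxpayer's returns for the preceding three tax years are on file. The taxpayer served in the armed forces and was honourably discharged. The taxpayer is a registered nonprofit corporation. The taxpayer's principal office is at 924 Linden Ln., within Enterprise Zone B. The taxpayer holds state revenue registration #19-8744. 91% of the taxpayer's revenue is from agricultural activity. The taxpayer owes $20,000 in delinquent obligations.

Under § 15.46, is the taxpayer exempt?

No — not exempt.

(i) ≥ 4 yrs in jurisdiction — met.
(ii) in enterprise zone — holds.
(a): T OR T → true.
(i) ≥80% agricultural — satisfied.
(ii) has storefront — satisfied.
So (b) is satisfied (T OR T).
(i) no delinquency — not satisfied.
(ii) not (Schedule C activity) — not met.
So (c) is not satisfied (F OR F).
(1): T AND T AND F → false.
(2) not (state-registered) — fails.
(i) not (veteran) — not satisfied.
(ii) >40% out-of-jur. sales — fails.
(a): F OR F → false.
(b) returns current — satisfied.
(3) = F AND T = false.
Overall: F OR F OR F → false.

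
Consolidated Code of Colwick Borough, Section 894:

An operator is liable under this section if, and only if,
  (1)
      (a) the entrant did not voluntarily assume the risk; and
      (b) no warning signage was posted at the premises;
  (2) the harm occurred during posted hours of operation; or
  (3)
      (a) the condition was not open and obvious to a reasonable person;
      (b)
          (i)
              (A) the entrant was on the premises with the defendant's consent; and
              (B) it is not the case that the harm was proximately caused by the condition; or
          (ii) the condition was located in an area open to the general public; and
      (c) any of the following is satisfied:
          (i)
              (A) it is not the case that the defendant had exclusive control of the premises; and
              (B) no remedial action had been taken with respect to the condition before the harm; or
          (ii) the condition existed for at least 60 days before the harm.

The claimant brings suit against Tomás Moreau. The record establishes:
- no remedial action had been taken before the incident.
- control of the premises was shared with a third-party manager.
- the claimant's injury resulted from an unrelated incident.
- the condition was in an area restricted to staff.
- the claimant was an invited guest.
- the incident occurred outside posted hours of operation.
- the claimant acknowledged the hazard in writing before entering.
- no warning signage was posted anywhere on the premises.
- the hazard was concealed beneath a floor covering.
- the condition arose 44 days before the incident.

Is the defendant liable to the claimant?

Yes — liable.

(a) no assumed risk — fails.
(b) no signage posted — satisfied.
(1): F AND T → false.
(2) during posted hours — not met.
(a) not open/obvious — holds.
(A) consent to enter — holds.
(B) not (proximate cause) — met.
So (i) is satisfied (T AND T).
(ii) public area — fails.
(b) = T OR F = true.
(A) not (exclusive control) — met.
(B) no remedial action — met.
So (i) is satisfied (T AND T).
(ii) condition ≥60 days old — not satisfied.
(c) = T OR F = true.
So (3) is satisfied (T AND T AND T).
Overall = F OR F OR T = true.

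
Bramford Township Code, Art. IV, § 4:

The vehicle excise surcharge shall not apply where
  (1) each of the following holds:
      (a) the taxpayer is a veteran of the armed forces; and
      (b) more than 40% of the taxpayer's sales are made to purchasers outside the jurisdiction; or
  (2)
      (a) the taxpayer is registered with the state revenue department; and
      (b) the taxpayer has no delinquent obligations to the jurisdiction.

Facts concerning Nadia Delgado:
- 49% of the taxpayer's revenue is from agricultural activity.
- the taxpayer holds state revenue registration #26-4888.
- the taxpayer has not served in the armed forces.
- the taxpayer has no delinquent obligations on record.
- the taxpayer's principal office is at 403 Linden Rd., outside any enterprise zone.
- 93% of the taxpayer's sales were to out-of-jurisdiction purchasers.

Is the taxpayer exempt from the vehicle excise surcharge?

Yes — exempt.

(a) veteran — not met.
(b) >40% out-of-jur. sales — holds.
So (1) is not satisfied (F AND T).
(a) state-registered — satisfied.
(b) no delinquency — satisfied.
(2): T AND T → true.
So Overall is satisfied (F OR T).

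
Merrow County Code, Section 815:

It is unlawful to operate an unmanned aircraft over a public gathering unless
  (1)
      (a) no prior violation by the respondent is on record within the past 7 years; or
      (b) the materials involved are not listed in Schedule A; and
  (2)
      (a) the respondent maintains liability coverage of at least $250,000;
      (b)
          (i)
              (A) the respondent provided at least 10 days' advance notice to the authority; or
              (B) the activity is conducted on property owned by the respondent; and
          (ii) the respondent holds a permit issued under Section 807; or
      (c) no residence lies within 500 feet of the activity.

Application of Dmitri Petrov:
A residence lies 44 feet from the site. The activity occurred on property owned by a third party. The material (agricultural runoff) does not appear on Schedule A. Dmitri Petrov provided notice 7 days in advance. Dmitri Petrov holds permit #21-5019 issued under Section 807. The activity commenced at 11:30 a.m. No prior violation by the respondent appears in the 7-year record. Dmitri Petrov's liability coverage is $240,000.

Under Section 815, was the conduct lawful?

(a) no prior violation — satisfied.
(b) not (Schedule A material) — holds.
So (1) is satisfied (T OR T).
(a) coverage ≥ $250,000 — not satisfied.
(A) ≥10 days' notice — not met.
(B) own property — not satisfied.
(i) = F OR F = false.
(ii) holds permit — satisfied.
(b) = F AND T = false.
(c) no residence in 500 ft — not met.
(2) = F OR F OR F = false.
Overall = T AND F = false.

No — unlawful.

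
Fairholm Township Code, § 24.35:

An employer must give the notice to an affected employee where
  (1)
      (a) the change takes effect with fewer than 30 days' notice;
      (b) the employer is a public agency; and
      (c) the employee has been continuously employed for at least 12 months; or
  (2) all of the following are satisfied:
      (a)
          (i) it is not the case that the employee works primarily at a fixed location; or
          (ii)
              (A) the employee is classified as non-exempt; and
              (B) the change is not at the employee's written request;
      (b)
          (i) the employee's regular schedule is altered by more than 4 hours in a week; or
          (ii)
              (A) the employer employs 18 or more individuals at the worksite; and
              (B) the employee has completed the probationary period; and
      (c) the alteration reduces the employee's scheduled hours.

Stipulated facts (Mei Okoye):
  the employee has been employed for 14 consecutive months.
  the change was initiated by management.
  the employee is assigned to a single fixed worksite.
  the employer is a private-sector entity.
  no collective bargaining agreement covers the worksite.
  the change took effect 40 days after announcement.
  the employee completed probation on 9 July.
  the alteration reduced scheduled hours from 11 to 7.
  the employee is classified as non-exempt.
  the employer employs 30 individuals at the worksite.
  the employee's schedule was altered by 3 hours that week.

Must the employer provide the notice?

(a) < 30 days' notice — fails.
(b) public agency — not satisfied.
(c) tenure ≥ 12 mo. — met.
(1): F AND F AND T → false.
(i) not (fixed location) — not met.
(A) non-exempt — satisfied.
(B) not employee-requested — met.
So (ii) is satisfied (T AND T).
(a): F OR T → true.
(i) schedule shift > 4h — fails.
(A) ≥ 18 at site — satisfied.
(B) past probation — holds.
So (ii) is satisfied (T AND T).
(b) = F OR T = true.
(c) hours reduced — satisfied.
So (2) is satisfied (T AND T AND T).
Overall: F OR T → true.

Yes — required.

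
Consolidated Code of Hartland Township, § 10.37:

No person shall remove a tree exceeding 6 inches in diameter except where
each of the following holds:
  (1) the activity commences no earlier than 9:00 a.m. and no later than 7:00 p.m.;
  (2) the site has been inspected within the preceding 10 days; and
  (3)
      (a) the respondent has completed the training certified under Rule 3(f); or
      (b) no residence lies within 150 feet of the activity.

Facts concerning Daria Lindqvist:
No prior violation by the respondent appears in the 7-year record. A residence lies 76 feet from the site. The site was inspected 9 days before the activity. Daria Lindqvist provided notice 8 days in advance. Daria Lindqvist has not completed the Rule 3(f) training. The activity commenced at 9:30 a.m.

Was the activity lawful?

No — unlawful.

(1) start within hours — satisfied.
(2) site inspected — satisfied.
(a) training certified — fails.
(b) no residence in 150 ft — not met.
(3): F OR F → false.
Overall = T AND T AND F = false.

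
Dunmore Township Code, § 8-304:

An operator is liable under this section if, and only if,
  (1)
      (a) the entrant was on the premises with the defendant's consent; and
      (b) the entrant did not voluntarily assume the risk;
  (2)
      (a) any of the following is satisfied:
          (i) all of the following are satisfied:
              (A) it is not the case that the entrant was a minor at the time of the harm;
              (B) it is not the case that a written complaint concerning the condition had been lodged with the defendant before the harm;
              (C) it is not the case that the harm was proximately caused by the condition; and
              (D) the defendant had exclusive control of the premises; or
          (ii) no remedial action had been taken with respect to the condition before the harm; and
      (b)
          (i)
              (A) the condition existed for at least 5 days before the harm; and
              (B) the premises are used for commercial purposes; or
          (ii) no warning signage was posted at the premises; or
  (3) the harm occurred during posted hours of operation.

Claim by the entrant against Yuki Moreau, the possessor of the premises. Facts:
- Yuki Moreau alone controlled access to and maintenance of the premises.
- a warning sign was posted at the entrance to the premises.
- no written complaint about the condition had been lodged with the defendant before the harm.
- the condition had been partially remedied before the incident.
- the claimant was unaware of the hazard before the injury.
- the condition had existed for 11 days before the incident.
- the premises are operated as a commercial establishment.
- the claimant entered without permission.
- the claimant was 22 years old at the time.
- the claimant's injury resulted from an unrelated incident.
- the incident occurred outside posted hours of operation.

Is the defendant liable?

Yes — liable.

(a) consent to enter — fails.
(b) no assumed risk — satisfied.
(1): F AND T → false.
(A) not (entrant a minor) — satisfied.
(B) not (complaint lodged) — holds.
(C) not (proximate cause) — satisfied.
(D) exclusive control — met.
So (i) is satisfied (T AND T AND T AND T).
(ii) no remedial action — not met.
(a) = T OR F = true.
(A) condition ≥5 days old — satisfied.
(B) commercial use — met.
So (i) is satisfied (T AND T).
(ii) no signage posted — not met.
(b): T OR F → true.
(2): T AND T → true.
(3) during posted hours — not satisfied.
So Overall is satisfied (F OR T OR F).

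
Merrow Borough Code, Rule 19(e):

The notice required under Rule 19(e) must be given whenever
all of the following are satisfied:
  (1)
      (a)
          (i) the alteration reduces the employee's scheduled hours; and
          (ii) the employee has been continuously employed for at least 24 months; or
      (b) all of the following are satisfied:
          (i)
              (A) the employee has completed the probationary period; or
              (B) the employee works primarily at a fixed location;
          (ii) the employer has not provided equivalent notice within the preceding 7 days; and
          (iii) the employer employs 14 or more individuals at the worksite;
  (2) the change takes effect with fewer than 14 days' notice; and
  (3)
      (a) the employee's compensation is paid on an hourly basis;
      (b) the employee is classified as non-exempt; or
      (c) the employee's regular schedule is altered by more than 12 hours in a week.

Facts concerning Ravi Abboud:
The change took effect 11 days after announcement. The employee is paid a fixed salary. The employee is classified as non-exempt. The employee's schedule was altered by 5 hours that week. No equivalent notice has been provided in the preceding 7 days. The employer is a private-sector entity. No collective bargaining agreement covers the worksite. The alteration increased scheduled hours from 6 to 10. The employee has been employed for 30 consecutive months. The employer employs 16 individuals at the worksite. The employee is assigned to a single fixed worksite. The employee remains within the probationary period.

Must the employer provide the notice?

Yes — required.

(i) hours reduced — fails.
(ii) tenure ≥ 24 mo. — satisfied.
(a): F AND T → false.
(A) past probation — not met.
(B) fixed location — holds.
(i): F OR T → true.
(ii) no recent notice — satisfied.
(iii) ≥ 14 at site — holds.
(b) = T AND T AND T = true.
(1): F OR T → true.
(2) < 14 days' notice — satisfied.
(a) hourly-paid — fails.
(b) non-exempt — satisfied.
(c) schedule shift > 12h — not met.
So (3) is satisfied (F OR T OR F).
Overall: T AND T AND T → true.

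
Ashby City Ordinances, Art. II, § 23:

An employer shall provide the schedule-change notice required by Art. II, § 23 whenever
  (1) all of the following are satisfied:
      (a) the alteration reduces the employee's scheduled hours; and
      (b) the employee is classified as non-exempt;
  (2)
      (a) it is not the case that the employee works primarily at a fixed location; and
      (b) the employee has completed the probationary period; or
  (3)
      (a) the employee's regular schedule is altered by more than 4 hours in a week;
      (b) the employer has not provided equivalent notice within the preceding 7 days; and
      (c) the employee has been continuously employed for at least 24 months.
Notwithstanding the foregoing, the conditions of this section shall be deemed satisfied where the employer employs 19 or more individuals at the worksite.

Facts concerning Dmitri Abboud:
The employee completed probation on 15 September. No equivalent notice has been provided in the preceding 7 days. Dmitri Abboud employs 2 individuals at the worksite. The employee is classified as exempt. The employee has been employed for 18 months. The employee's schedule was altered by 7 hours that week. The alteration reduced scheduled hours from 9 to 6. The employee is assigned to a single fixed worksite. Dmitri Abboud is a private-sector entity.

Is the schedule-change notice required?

No — not required.

(a) hours reduced — satisfied.
(b) non-exempt — fails.
So (1) is not satisfied (T AND F).
(a) not (fixed location) — fails.
(b) past probation — holds.
So (2) is not satisfied (F AND T).
(a) schedule shift > 4h — met.
(b) no recent notice — met.
(c) tenure ≥ 24 mo. — not satisfied.
So (3) is not satisfied (T AND T AND F).
Overall: F OR F OR F → false.
Exception (≥ 19 at site) — not satisfied.
Result: main false OR exception false → false.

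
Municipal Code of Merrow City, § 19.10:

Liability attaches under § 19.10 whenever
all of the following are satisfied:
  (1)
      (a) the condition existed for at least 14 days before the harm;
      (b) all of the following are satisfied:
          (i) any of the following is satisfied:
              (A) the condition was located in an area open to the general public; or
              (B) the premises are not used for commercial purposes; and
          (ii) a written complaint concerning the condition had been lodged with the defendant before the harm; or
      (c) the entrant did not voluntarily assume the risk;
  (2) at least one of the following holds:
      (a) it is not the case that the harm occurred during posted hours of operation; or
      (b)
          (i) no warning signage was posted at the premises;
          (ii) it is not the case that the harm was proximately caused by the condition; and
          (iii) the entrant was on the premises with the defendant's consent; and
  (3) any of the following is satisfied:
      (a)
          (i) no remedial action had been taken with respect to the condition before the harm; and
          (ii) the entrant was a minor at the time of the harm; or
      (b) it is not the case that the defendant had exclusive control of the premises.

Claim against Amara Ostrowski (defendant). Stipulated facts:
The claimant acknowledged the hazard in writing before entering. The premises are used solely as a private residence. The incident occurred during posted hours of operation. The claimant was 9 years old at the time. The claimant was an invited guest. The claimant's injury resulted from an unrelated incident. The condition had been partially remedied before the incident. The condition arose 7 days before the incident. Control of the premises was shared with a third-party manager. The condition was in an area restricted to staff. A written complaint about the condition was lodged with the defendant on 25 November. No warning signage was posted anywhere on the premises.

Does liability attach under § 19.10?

Yes — liable.

(a) condition ≥14 days old — fails.
(A) public area — not met.
(B) not (commercial use) — holds.
(i) = F OR T = true.
(ii) complaint lodged — met.
(b): T AND T → true.
(c) no assumed risk — not satisfied.
(1): F OR T OR F → true.
(a) not (during posted hours) — not satisfied.
(i) no signage posted — satisfied.
(ii) not (proximate cause) — holds.
(iii) consent to enter — satisfied.
So (b) is satisfied (T AND T AND T).
(2) = F OR T = true.
(i) no remedial action — not met.
(ii) entrant a minor — satisfied.
So (a) is not satisfied (F AND T).
(b) not (exclusive control) — satisfied.
(3): F OR T → true.
Overall: T AND T AND T → true.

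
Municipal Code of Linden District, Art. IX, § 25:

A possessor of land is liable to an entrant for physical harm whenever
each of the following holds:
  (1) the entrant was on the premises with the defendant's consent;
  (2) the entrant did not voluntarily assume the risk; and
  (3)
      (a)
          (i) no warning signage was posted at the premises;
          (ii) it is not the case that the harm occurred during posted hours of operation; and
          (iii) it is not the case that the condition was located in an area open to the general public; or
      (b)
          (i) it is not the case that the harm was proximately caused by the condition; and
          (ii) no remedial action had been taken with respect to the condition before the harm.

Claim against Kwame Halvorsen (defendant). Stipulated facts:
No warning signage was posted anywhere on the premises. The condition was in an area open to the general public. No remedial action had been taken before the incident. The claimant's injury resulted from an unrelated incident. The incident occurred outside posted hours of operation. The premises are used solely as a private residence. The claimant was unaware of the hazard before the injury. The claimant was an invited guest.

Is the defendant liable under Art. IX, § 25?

(1) consent to enter — met.
(2) no assumed risk — holds.
(i) no signage posted — met.
(ii) not (during posted hours) — holds.
(iii) not (public area) — fails.
(a): T AND T AND F → false.
(i) not (proximate cause) — holds.
(ii) no remedial action — holds.
(b) = T AND T = true.
(3): F OR T → true.
Overall = T AND T AND T = true.

Yes — liable.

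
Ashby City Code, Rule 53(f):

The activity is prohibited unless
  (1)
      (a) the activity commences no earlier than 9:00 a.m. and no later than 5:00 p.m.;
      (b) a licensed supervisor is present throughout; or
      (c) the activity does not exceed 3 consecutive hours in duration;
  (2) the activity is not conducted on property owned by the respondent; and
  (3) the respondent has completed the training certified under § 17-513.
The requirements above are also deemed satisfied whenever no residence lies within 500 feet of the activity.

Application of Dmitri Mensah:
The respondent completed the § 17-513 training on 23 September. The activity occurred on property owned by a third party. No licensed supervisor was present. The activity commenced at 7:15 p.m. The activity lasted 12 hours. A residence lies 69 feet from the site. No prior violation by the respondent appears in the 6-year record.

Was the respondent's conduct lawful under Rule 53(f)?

(a) start within hours — fails.
(b) supervisor present — fails.
(c) ≤ 3 hrs duration — not satisfied.
(1) = F OR F OR F = false.
(2) not (own property) — holds.
(3) training certified — met.
So Overall is not satisfied (F AND T AND T).
Exception (no residence in 500 ft) — not satisfied.
Result: main false OR exception false → false.

No — unlawful.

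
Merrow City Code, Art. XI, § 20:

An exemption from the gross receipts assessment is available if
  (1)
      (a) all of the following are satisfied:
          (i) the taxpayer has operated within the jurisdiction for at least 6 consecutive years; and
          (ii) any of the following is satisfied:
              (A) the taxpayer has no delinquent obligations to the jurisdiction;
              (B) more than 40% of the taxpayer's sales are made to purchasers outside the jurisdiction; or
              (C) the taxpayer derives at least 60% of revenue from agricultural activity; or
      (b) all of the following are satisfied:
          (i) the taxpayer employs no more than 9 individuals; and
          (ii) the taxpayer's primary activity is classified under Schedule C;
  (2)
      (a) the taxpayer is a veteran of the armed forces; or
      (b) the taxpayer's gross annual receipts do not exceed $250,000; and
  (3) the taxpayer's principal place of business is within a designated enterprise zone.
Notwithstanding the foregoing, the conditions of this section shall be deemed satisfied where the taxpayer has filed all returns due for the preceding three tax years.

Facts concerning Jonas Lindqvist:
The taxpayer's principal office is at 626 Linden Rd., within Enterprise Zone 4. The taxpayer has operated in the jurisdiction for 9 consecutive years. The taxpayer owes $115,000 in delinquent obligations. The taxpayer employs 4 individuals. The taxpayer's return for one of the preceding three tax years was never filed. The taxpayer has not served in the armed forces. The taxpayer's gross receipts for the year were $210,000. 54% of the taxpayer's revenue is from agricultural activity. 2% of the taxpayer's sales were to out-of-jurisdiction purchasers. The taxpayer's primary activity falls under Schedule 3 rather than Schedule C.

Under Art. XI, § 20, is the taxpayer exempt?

No — not exempt.

(i) ≥ 6 yrs in jurisdiction — satisfied.
(A) no delinquency — not satisfied.
(B) >40% out-of-jur. sales — not met.
(C) ≥60% agricultural — not satisfied.
(ii): F OR F OR F → false.
(a) = T AND F = false.
(i) ≤ 9 employees — met.
(ii) Schedule C activity — not satisfied.
(b): T AND F → false.
(1) = F OR F = false.
(a) veteran — not met.
(b) receipts ≤ $250,000 — satisfied.
(2): F OR T → true.
(3) in enterprise zone — satisfied.
Overall: F AND T AND T → false.
Exception (returns current) — not satisfied.
Result: main false OR exception false → false.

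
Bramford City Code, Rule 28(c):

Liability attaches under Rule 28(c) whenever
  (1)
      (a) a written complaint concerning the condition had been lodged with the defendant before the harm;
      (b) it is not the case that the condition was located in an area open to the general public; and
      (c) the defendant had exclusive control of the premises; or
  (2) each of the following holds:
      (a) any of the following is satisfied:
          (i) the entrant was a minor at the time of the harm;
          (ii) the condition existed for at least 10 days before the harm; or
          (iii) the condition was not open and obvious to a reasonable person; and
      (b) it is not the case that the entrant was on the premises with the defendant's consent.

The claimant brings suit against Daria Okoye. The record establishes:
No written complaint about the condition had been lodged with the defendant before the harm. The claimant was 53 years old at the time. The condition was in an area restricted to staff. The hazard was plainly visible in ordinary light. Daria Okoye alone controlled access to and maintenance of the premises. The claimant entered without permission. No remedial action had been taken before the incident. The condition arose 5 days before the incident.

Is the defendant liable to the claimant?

No — not liable.

(a) complaint lodged — not met.
(b) not (public area) — holds.
(c) exclusive control — met.
(1): F AND T AND T → false.
(i) entrant a minor — fails.
(ii) condition ≥10 days old — fails.
(iii) not open/obvious — not met.
So (a) is not satisfied (F OR F OR F).
(b) not (consent to enter) — holds.
(2): F AND T → false.
So Overall is not satisfied (F OR F).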